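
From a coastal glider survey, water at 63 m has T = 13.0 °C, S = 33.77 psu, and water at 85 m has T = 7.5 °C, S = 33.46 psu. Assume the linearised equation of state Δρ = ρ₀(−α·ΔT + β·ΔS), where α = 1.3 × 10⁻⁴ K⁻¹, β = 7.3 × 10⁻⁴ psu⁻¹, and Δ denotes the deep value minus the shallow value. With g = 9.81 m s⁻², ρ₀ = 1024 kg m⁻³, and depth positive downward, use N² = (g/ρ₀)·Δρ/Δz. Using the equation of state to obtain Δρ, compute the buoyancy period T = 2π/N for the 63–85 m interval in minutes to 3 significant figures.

7.09 min

ΔT = -5.5 K, ΔS = -0.31 psu (deep − shallow).
Δρ/ρ₀ = −αΔT + βΔS = 7.15 × 10⁻⁴ − 2.263 × 10⁻⁴ = 4.887 × 10⁻⁴, so Δρ ≈ 0.5004 kg m⁻³.
N² = (g/ρ₀)·Δρ/Δz = g·(Δρ/ρ₀)/Δz = 9.81 × 4.887 × 10⁻⁴ / 22 = 2.1792 × 10⁻⁴ s⁻².
N = √(2.1792 × 10⁻⁴) = 0.014762 rad s⁻¹ → T = 2π/N = 425.63 s = 7.0938 min ≈ 7.09 min.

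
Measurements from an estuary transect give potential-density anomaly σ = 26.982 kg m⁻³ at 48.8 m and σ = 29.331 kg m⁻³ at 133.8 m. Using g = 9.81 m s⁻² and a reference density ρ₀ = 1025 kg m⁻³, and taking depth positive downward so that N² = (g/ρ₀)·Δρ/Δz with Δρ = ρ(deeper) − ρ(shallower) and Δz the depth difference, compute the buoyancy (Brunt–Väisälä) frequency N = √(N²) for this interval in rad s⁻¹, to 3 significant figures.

Δρ = 1029.331 − 1026.982 = 2.349 kg m⁻³ over Δz = 133.8 − 48.8 = 85 m.
N² = (9.81/1025) × (2.349/85) = 2.6449 × 10⁻⁴ s⁻².
N = √(2.6449 × 10⁻⁴) = 0.016263 rad s⁻¹ ≈ 0.0163 rad s⁻¹.
N² > 0, so the interval is statically stable.

0.0163 rad s⁻¹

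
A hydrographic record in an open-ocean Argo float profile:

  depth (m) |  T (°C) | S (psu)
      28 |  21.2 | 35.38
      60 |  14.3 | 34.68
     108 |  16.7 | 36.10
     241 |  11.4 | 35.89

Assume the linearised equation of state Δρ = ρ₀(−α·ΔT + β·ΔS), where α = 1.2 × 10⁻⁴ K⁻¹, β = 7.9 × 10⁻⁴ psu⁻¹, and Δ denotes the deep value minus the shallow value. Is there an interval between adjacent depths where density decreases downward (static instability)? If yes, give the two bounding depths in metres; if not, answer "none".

Evaluate Δρ/ρ₀ = −αΔT + βΔS across each adjacent pair:
  28–60 m: −αΔT+βΔS = −(1.2 × 10⁻⁴)(-6.9)+(7.9 × 10⁻⁴)(-0.70) = 2.8 × 10⁻⁴ → stable
  60–108 m: −αΔT+βΔS = −(1.2 × 10⁻⁴)(+2.4)+(7.9 × 10⁻⁴)(+1.42) = 8.3 × 10⁻⁴ → stable
  108–241 m: −αΔT+βΔS = −(1.2 × 10⁻⁴)(-5.3)+(7.9 × 10⁻⁴)(-0.21) = 4.7 × 10⁻⁴ → stable
Every interval has Δρ > 0: the column is stably stratified throughout.

none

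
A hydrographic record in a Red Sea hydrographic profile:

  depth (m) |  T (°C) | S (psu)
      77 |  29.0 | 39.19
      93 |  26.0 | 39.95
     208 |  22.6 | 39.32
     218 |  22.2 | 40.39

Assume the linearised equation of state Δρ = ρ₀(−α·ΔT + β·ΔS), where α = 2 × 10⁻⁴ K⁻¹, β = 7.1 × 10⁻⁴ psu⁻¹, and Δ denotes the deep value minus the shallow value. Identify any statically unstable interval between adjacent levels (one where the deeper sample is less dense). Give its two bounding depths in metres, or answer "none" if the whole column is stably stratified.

none

Evaluate Δρ/ρ₀ = −αΔT + βΔS across each adjacent pair:
  77–93 m: −αΔT+βΔS = −(2 × 10⁻⁴)(-3.0)+(7.1 × 10⁻⁴)(+0.76) = 1.1 × 10⁻³ → stable
  93–208 m: −αΔT+βΔS = −(2 × 10⁻⁴)(-3.4)+(7.1 × 10⁻⁴)(-0.63) = 2.3 × 10⁻⁴ → stable
  208–218 m: −αΔT+βΔS = −(2 × 10⁻⁴)(-0.4)+(7.1 × 10⁻⁴)(+1.07) = 8.4 × 10⁻⁴ → stable
Every interval has Δρ > 0: the column is stably stratified throughout.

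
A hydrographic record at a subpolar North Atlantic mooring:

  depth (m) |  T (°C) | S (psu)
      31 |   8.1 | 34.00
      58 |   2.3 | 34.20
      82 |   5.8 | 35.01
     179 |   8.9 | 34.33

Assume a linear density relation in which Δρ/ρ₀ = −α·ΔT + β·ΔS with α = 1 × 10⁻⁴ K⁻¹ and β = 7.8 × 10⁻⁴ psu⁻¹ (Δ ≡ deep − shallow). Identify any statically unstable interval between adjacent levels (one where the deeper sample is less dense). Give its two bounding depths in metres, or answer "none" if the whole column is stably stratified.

82–179 m

Evaluate Δρ/ρ₀ = −αΔT + βΔS across each adjacent pair:
  31–58 m: −αΔT+βΔS = −(1 × 10⁻⁴)(-5.8)+(7.8 × 10⁻⁴)(+0.20) = 7.4 × 10⁻⁴ → stable
  58–82 m: −αΔT+βΔS = −(1 × 10⁻⁴)(+3.5)+(7.8 × 10⁻⁴)(+0.81) = 2.8 × 10⁻⁴ → stable
  82–179 m: −αΔT+βΔS = −(1 × 10⁻⁴)(+3.1)+(7.8 × 10⁻⁴)(-0.68) = -8.4 × 10⁻⁴ → UNSTABLE
The 82–179 m interval has Δρ < 0: lighter water underlies denser water.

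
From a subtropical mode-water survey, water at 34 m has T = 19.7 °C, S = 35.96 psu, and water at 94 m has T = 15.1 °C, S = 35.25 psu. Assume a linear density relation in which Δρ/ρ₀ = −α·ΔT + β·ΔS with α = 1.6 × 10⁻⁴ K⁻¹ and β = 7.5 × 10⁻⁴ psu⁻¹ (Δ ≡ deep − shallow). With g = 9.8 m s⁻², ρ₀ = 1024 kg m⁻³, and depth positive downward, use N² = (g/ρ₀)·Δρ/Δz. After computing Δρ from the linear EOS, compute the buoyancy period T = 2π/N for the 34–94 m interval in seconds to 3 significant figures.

ΔT = -4.6 K, ΔS = -0.71 psu (deep − shallow).
Δρ/ρ₀ = −αΔT + βΔS = 7.36 × 10⁻⁴ − 5.325 × 10⁻⁴ = 2.035 × 10⁻⁴, so Δρ ≈ 0.2084 kg m⁻³.
N² = (g/ρ₀)·Δρ/Δz = g·(Δρ/ρ₀)/Δz = 9.8 × 2.035 × 10⁻⁴ / 60 = 3.3238 × 10⁻⁵ s⁻².
N = √(3.3238 × 10⁻⁵) = 5.7652 × 10⁻³ rad s⁻¹ → T = 2π/N = 1.0898 × 10³ s ≈ 1.09 × 10³ s.

1.09 × 10³ s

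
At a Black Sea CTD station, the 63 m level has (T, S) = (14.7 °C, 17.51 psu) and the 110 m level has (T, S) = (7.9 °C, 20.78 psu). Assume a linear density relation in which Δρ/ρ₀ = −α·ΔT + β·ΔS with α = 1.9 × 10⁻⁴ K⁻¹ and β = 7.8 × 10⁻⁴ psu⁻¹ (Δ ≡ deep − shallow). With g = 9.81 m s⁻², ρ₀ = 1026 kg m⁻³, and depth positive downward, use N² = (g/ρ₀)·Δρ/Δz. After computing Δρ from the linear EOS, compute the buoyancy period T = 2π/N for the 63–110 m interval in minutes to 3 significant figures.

3.70 min

ΔT = -6.8 K, ΔS = +3.27 psu (deep − shallow).
Δρ/ρ₀ = −αΔT + βΔS = 1.292 × 10⁻³ + 2.5506 × 10⁻³ = 3.8426 × 10⁻³, so Δρ ≈ 3.943 kg m⁻³.
N² = (g/ρ₀)·Δρ/Δz = g·(Δρ/ρ₀)/Δz = 9.81 × 3.8426 × 10⁻³ / 47 = 8.0204 × 10⁻⁴ s⁻².
N = √(8.0204 × 10⁻⁴) = 0.028320 rad s⁻¹ → T = 2π/N = 221.86 s = 3.6977 min ≈ 3.70 min.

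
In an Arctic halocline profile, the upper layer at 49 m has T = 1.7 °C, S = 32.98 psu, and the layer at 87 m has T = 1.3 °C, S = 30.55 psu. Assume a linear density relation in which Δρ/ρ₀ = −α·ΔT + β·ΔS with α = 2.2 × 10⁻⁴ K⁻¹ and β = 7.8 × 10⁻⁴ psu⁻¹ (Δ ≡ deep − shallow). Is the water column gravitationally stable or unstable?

ΔT = 1.3 − 1.7 = -0.4 K and ΔS = 30.55 − 32.98 = -2.43 psu (deep − shallow).
−αΔT = 8.80 × 10⁻⁵; βΔS = -1.8954 × 10⁻³; sum Δρ/ρ₀ = -1.8074 × 10⁻³.
Δρ/ρ₀ < 0, so Δρ < 0: deeper water is lighter → statically unstable; the column would overturn.

unstable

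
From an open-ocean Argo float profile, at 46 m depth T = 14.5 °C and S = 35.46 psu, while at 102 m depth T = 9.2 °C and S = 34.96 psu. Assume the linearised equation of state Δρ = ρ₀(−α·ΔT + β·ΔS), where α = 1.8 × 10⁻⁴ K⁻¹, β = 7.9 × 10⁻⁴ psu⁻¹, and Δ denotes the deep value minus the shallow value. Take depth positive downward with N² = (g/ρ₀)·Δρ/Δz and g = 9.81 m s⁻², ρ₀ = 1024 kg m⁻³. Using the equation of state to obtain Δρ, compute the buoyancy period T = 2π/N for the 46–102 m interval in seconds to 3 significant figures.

635 s

ΔT = -5.3 K, ΔS = -0.50 psu (deep − shallow).
Δρ/ρ₀ = −αΔT + βΔS = 9.54 × 10⁻⁴ − 3.95 × 10⁻⁴ = 5.59 × 10⁻⁴, so Δρ ≈ 0.5724 kg m⁻³.
N² = (g/ρ₀)·Δρ/Δz = g·(Δρ/ρ₀)/Δz = 9.81 × 5.59 × 10⁻⁴ / 56 = 9.7925 × 10⁻⁵ s⁻².
N = √(9.7925 × 10⁻⁵) = 9.8957 × 10⁻³ rad s⁻¹ → T = 2π/N = 634.94 s ≈ 635 s.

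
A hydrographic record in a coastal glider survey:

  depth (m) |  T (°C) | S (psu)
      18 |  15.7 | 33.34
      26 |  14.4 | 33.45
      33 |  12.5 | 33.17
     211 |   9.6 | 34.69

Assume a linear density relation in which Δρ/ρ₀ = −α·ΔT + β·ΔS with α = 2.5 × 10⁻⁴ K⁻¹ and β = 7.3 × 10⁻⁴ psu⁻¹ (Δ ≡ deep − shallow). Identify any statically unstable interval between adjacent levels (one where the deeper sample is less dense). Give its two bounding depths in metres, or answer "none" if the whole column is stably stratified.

Evaluate Δρ/ρ₀ = −αΔT + βΔS across each adjacent pair:
  18–26 m: −αΔT+βΔS = −(2.5 × 10⁻⁴)(-1.3)+(7.3 × 10⁻⁴)(+0.11) = 4.1 × 10⁻⁴ → stable
  26–33 m: −αΔT+βΔS = −(2.5 × 10⁻⁴)(-1.9)+(7.3 × 10⁻⁴)(-0.28) = 2.7 × 10⁻⁴ → stable
  33–211 m: −αΔT+βΔS = −(2.5 × 10⁻⁴)(-2.9)+(7.3 × 10⁻⁴)(+1.52) = 1.8 × 10⁻³ → stable
Every interval has Δρ > 0: the column is stably stratified throughout.

none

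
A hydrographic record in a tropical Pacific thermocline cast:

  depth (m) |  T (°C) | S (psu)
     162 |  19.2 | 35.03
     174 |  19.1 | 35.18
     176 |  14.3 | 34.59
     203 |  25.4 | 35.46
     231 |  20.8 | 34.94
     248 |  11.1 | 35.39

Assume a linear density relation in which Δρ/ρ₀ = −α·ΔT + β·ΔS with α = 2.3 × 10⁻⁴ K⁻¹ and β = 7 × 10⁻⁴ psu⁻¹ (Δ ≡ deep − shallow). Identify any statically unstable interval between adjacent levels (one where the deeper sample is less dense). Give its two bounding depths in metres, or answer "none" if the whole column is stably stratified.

Evaluate Δρ/ρ₀ = −αΔT + βΔS across each adjacent pair:
  162–174 m: −αΔT+βΔS = −(2.3 × 10⁻⁴)(-0.1)+(7 × 10⁻⁴)(+0.15) = 1.3 × 10⁻⁴ → stable
  174–176 m: −αΔT+βΔS = −(2.3 × 10⁻⁴)(-4.8)+(7 × 10⁻⁴)(-0.59) = 6.9 × 10⁻⁴ → stable
  176–203 m: −αΔT+βΔS = −(2.3 × 10⁻⁴)(+11.1)+(7 × 10⁻⁴)(+0.87) = -1.9 × 10⁻³ → UNSTABLE
  203–231 m: −αΔT+βΔS = −(2.3 × 10⁻⁴)(-4.6)+(7 × 10⁻⁴)(-0.52) = 6.9 × 10⁻⁴ → stable
  231–248 m: −αΔT+βΔS = −(2.3 × 10⁻⁴)(-9.7)+(7 × 10⁻⁴)(+0.45) = 2.5 × 10⁻³ → stable
The 176–203 m interval has Δρ < 0: lighter water underlies denser water.

176–203 m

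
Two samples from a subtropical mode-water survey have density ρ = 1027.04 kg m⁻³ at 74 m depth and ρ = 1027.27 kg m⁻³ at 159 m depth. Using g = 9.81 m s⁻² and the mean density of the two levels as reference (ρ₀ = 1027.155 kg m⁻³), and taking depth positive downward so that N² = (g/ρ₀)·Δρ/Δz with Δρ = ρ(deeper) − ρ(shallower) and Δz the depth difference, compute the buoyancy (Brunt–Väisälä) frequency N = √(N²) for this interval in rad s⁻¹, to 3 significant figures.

Δρ = 1027.27 − 1027.04 = 0.23 kg m⁻³ over Δz = 159 − 74 = 85 m.
N² = (9.81/1027.155) × (0.23/85) = 2.5843 × 10⁻⁵ s⁻².
N = √(2.5843 × 10⁻⁵) = 5.0836 × 10⁻³ rad s⁻¹ ≈ 5.08 × 10⁻³ rad s⁻¹.

5.08 × 10⁻³ rad s⁻¹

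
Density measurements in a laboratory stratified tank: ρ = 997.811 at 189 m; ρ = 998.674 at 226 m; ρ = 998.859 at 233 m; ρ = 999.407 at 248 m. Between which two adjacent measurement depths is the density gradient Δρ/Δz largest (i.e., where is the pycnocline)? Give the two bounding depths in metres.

Compute the density gradient over each adjacent pair:
  189–226 m: Δρ/Δz = 0.863/37 = 0.023 kg m⁻⁴
  226–233 m: Δρ/Δz = 0.185/7 = 0.026 kg m⁻⁴
  233–248 m: Δρ/Δz = 0.548/15 = 0.037 kg m⁻⁴
The largest gradient is in the 233–248 m interval — the pycnocline.

233–248 m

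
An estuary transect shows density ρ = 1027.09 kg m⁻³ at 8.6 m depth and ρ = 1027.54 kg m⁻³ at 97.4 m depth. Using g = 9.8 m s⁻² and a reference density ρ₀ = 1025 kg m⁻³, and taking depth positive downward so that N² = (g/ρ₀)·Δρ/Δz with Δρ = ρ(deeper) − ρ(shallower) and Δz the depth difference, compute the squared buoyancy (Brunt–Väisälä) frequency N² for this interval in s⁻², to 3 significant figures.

4.85 × 10⁻⁵ s⁻²

Δρ = 1027.54 − 1027.09 = 0.45 kg m⁻³ over Δz = 97.4 − 8.6 = 88.8 m.
N² = (9.8/1025) × (0.45/88.8) = 4.8451 × 10⁻⁵ s⁻² ≈ 4.85 × 10⁻⁵ s⁻².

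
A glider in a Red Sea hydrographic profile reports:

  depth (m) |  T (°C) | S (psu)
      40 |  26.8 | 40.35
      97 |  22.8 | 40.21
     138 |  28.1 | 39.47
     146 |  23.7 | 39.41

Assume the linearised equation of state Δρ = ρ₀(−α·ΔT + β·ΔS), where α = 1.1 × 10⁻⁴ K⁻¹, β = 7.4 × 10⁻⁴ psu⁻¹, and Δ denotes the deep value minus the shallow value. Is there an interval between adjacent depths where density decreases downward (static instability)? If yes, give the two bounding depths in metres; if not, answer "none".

97–138 m

Evaluate Δρ/ρ₀ = −αΔT + βΔS across each adjacent pair:
  40–97 m: −αΔT+βΔS = −(1.1 × 10⁻⁴)(-4.0)+(7.4 × 10⁻⁴)(-0.14) = 3.4 × 10⁻⁴ → stable
  97–138 m: −αΔT+βΔS = −(1.1 × 10⁻⁴)(+5.3)+(7.4 × 10⁻⁴)(-0.74) = -1.1 × 10⁻³ → UNSTABLE
  138–146 m: −αΔT+βΔS = −(1.1 × 10⁻⁴)(-4.4)+(7.4 × 10⁻⁴)(-0.06) = 4.4 × 10⁻⁴ → stable
The 97–138 m interval has Δρ < 0: lighter water underlies denser water.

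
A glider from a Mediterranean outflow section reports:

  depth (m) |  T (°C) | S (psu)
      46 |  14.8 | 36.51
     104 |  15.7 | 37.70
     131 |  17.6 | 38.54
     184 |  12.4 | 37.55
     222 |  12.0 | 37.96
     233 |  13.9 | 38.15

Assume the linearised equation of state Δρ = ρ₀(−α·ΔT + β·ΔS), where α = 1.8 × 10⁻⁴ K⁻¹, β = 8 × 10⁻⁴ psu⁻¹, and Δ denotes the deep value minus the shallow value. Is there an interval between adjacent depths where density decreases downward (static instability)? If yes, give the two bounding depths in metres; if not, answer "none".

Evaluate Δρ/ρ₀ = −αΔT + βΔS across each adjacent pair:
  46–104 m: −αΔT+βΔS = −(1.8 × 10⁻⁴)(+0.9)+(8 × 10⁻⁴)(+1.19) = 7.9 × 10⁻⁴ → stable
  104–131 m: −αΔT+βΔS = −(1.8 × 10⁻⁴)(+1.9)+(8 × 10⁻⁴)(+0.84) = 3.3 × 10⁻⁴ → stable
  131–184 m: −αΔT+βΔS = −(1.8 × 10⁻⁴)(-5.2)+(8 × 10⁻⁴)(-0.99) = 1.4 × 10⁻⁴ → stable
  184–222 m: −αΔT+βΔS = −(1.8 × 10⁻⁴)(-0.4)+(8 × 10⁻⁴)(+0.41) = 4.0 × 10⁻⁴ → stable
  222–233 m: −αΔT+βΔS = −(1.8 × 10⁻⁴)(+1.9)+(8 × 10⁻⁴)(+0.19) = -1.9 × 10⁻⁴ → UNSTABLE
The 222–233 m interval has Δρ < 0: lighter water underlies denser water.

222–233 m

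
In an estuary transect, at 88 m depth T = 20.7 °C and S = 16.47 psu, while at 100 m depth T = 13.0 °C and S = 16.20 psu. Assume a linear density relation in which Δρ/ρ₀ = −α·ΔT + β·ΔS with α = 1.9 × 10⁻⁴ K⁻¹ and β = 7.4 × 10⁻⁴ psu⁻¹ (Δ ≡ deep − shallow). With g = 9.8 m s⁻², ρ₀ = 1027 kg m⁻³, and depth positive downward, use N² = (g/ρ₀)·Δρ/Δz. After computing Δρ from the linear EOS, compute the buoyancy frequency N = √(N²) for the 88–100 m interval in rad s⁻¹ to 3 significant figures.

ΔT = -7.7 K, ΔS = -0.27 psu (deep − shallow).
Δρ/ρ₀ = −αΔT + βΔS = 1.463 × 10⁻³ − 1.998 × 10⁻⁴ = 1.2632 × 10⁻³, so Δρ ≈ 1.297 kg m⁻³.
N² = (g/ρ₀)·Δρ/Δz = g·(Δρ/ρ₀)/Δz = 9.8 × 1.2632 × 10⁻³ / 12 = 1.0316 × 10⁻³ s⁻².
N = √(1.0316 × 10⁻³) = 0.032119 rad s⁻¹ ≈ 0.0321 rad s⁻¹.

0.0321 rad s⁻¹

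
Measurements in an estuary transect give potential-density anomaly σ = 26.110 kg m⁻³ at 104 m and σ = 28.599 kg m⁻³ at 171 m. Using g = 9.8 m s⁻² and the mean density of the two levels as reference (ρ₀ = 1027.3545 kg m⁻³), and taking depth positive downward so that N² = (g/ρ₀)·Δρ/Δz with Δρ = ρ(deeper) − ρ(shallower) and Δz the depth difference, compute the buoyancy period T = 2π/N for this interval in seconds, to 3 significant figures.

Δρ = 1028.599 − 1026.110 = 2.489 kg m⁻³ over Δz = 171 − 104 = 67 m.
N² = (9.8/1027.3545) × (2.489/67) = 3.5437 × 10⁻⁴ s⁻².
N = √(3.5437 × 10⁻⁴) = 0.018825 rad s⁻¹, so T = 2π/N = 333.77 s ≈ 334 s.

334 s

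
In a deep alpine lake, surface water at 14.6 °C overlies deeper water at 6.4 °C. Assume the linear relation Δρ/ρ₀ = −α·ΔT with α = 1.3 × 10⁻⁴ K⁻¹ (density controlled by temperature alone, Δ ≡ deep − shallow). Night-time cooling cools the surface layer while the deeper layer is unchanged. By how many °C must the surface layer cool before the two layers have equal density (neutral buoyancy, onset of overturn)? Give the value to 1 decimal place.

8.2 °C

With temperature the only control, equal density requires T_surf′ = T_deep.
T_surf′ = 6.4 °C.
Cooling required: 14.6 − 6.4 = 8.2 °C.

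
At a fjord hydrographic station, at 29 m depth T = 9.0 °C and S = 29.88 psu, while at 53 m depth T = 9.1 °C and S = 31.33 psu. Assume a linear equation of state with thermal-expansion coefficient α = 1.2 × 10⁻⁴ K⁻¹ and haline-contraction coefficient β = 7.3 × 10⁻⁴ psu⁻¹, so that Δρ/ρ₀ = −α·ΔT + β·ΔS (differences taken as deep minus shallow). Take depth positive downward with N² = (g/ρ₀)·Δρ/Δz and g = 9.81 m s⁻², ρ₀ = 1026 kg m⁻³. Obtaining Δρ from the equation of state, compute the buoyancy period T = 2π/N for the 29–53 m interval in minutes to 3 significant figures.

ΔT = +0.1 K, ΔS = +1.45 psu (deep − shallow).
Δρ/ρ₀ = −αΔT + βΔS = -1.20 × 10⁻⁵ + 1.0585 × 10⁻³ = 1.0465 × 10⁻³, so Δρ ≈ 1.074 kg m⁻³.
N² = (g/ρ₀)·Δρ/Δz = g·(Δρ/ρ₀)/Δz = 9.81 × 1.0465 × 10⁻³ / 24 = 4.2776 × 10⁻⁴ s⁻².
N = √(4.2776 × 10⁻⁴) = 0.020682 rad s⁻¹ → T = 2π/N = 303.80 s = 5.0633 min ≈ 5.06 min.

5.06 min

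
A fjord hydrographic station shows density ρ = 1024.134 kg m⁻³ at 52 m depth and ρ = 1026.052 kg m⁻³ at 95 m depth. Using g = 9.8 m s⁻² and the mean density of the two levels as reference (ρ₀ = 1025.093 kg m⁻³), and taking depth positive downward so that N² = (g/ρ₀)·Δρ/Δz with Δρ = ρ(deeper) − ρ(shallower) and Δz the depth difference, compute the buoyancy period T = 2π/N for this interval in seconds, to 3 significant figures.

Δρ = 1026.052 − 1024.134 = 1.918 kg m⁻³ over Δz = 95 − 52 = 43 m.
N² = (9.8/1025.093) × (1.918/43) = 4.2643 × 10⁻⁴ s⁻².
N = √(4.2643 × 10⁻⁴) = 0.020650 rad s⁻¹, so T = 2π/N = 304.27 s ≈ 304 s.

304 s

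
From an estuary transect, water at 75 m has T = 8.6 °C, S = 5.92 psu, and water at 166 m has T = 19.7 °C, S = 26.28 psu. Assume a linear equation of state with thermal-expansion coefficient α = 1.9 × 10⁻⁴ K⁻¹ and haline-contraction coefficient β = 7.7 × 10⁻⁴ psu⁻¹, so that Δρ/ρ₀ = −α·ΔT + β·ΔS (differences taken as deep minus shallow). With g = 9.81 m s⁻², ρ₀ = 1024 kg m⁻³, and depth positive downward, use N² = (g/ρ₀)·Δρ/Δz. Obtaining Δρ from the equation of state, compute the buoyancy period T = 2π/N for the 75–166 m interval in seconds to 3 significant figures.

ΔT = +11.1 K, ΔS = +20.36 psu (deep − shallow).
Δρ/ρ₀ = −αΔT + βΔS = -2.109 × 10⁻³ + 0.0156772 = 0.0135682, so Δρ ≈ 13.89 kg m⁻³.
N² = (g/ρ₀)·Δρ/Δz = g·(Δρ/ρ₀)/Δz = 9.81 × 0.0135682 / 91 = 1.4627 × 10⁻³ s⁻².
N = √(1.4627 × 10⁻³) = 0.038245 rad s⁻¹ → T = 2π/N = 164.29 s ≈ 164 s.

164 s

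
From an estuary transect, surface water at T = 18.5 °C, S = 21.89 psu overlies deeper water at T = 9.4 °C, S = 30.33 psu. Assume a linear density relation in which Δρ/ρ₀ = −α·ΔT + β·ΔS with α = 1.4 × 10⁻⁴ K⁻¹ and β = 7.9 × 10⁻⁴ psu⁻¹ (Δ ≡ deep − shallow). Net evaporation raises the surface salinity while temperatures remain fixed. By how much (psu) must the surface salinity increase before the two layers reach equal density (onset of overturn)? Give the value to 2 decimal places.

Neutral buoyancy requires −α(T_deep − T_surf) + β(S_deep − S_surf′) = 0.
S_surf′ = S_deep − (α/β)·ΔT = 30.33 − (1.4 × 10⁻⁴/7.9 × 10⁻⁴)·(-9.1) = 31.9427 psu.
Increase required: 31.9427 − 21.89 = 10.0527 psu.

10.05 psu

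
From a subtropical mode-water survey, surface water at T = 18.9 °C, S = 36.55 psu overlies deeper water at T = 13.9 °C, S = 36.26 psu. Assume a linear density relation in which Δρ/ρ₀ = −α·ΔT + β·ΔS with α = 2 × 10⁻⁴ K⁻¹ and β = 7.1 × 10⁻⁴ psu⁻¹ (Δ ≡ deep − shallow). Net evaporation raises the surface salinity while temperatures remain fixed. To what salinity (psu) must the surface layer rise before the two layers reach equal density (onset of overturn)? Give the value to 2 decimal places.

Neutral buoyancy requires −α(T_deep − T_surf) + β(S_deep − S_surf′) = 0.
S_surf′ = S_deep − (α/β)·ΔT = 36.26 − (2 × 10⁻⁴/7.1 × 10⁻⁴)·(-5.0) = 37.6685 psu.
Increase required: 37.6685 − 36.55 = 1.1185 psu.

37.67 psu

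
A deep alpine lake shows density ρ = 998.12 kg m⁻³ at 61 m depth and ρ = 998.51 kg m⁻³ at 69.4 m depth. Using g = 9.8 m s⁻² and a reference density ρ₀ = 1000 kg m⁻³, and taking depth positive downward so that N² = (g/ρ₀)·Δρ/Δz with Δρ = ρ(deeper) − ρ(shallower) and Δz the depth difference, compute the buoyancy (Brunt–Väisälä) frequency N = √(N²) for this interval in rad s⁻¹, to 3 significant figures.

0.0213 rad s⁻¹

Δρ = 998.51 − 998.12 = 0.39 kg m⁻³ over Δz = 69.4 − 61 = 8.4 m.
N² = (9.8/1000) × (0.39/8.4) = 4.5500 × 10⁻⁴ s⁻².
N = √(4.5500 × 10⁻⁴) = 0.021331 rad s⁻¹ ≈ 0.0213 rad s⁻¹.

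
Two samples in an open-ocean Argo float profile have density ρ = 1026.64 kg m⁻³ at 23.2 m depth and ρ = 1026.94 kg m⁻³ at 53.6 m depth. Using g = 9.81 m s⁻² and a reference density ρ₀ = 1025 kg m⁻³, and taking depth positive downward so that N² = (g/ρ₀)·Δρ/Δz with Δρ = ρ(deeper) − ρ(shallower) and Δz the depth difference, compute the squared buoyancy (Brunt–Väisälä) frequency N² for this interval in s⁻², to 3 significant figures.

Δρ = 1026.94 − 1026.64 = 0.30 kg m⁻³ over Δz = 53.6 − 23.2 = 30.4 m.
N² = (9.81/1025) × (0.30/30.4) = 9.4448 × 10⁻⁵ s⁻² ≈ 9.44 × 10⁻⁵ s⁻².

9.44 × 10⁻⁵ s⁻²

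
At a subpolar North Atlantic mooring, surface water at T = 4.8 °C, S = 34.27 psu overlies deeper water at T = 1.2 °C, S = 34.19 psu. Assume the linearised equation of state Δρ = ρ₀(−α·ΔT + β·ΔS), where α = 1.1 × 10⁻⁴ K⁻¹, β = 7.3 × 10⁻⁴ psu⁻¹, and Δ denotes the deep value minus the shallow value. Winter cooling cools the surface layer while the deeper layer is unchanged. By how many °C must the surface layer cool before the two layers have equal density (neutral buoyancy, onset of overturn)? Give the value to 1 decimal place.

Neutral buoyancy requires Δρ = 0, i.e. −α(T_deep − T_surf′) + β(S_deep − S_surf) = 0.
T_surf′ = T_deep − (β/α)·ΔS = 1.2 − (7.3 × 10⁻⁴/1.1 × 10⁻⁴)·(-0.08) = 1.731 °C.
Cooling required: 4.8 − (1.731) = 3.069 °C.

3.1 °C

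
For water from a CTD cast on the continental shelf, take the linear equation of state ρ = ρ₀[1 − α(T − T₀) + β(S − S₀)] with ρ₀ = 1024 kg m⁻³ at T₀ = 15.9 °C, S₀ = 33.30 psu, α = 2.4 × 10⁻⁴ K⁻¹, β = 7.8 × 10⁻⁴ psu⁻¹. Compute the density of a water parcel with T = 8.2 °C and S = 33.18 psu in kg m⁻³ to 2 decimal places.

1025.80 kg m⁻³

T − T₀ = -7.7 K, S − S₀ = -0.12 psu.
Bracket = 1 − α·(-7.7) + β·(-0.12) = 1 + (1.7544 × 10⁻³) = 1.0017544.
ρ = 1024 × 1.0017544 = 1025.80 kg m⁻³.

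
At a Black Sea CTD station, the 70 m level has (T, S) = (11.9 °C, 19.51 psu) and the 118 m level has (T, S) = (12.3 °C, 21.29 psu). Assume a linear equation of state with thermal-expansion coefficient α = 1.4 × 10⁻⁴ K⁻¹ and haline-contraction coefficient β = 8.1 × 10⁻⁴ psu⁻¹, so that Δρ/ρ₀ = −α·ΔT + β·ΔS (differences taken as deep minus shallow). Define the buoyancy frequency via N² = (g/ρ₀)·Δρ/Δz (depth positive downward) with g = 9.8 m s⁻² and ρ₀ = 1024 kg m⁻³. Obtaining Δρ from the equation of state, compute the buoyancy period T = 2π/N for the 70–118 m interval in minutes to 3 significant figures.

ΔT = +0.4 K, ΔS = +1.78 psu (deep − shallow).
Δρ/ρ₀ = −αΔT + βΔS = -5.60 × 10⁻⁵ + 1.4418 × 10⁻³ = 1.3858 × 10⁻³, so Δρ ≈ 1.419 kg m⁻³.
N² = (g/ρ₀)·Δρ/Δz = g·(Δρ/ρ₀)/Δz = 9.8 × 1.3858 × 10⁻³ / 48 = 2.8293 × 10⁻⁴ s⁻².
N = √(2.8293 × 10⁻⁴) = 0.016821 rad s⁻¹ → T = 2π/N = 373.53 s = 6.2255 min ≈ 6.23 min.

6.23 min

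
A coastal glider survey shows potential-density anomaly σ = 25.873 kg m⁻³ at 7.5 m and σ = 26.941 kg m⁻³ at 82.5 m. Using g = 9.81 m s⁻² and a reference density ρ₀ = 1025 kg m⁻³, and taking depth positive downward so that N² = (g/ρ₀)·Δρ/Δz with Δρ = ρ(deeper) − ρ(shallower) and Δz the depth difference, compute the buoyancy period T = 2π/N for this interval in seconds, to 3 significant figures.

Δρ = 1026.941 − 1025.873 = 1.068 kg m⁻³ over Δz = 82.5 − 7.5 = 75 m.
N² = (9.81/1025) × (1.068/75) = 1.3629 × 10⁻⁴ s⁻².
N = √(1.3629 × 10⁻⁴) = 0.011674 rad s⁻¹, so T = 2π/N = 538.22 s ≈ 538 s.
A positive N² confirms static stability across the interval.

538 s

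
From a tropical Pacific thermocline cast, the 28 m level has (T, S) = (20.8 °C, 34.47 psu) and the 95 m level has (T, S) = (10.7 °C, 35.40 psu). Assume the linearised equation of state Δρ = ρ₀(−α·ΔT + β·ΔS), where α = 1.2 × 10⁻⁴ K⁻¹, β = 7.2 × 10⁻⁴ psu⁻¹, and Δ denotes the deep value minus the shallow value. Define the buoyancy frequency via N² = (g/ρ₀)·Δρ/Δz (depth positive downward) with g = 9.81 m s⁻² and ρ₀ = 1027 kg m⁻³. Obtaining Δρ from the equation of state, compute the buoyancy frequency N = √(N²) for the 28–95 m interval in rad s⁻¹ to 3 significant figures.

ΔT = -10.1 K, ΔS = +0.93 psu (deep − shallow).
Δρ/ρ₀ = −αΔT + βΔS = 1.212 × 10⁻³ + 6.696 × 10⁻⁴ = 1.8816 × 10⁻³, so Δρ ≈ 1.932 kg m⁻³.
N² = (g/ρ₀)·Δρ/Δz = g·(Δρ/ρ₀)/Δz = 9.81 × 1.8816 × 10⁻³ / 67 = 2.7550 × 10⁻⁴ s⁻².
N = √(2.7550 × 10⁻⁴) = 0.016598 rad s⁻¹ ≈ 0.0166 rad s⁻¹.

0.0166 rad s⁻¹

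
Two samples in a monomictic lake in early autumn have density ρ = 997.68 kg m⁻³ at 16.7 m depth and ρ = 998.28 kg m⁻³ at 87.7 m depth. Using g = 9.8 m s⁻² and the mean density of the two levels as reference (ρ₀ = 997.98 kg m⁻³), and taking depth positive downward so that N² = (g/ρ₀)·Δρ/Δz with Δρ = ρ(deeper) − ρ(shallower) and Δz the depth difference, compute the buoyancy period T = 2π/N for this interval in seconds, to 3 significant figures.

Δρ = 998.28 − 997.68 = 0.60 kg m⁻³ over Δz = 87.7 − 16.7 = 71 m.
N² = (9.8/997.98) × (0.60/71) = 8.2985 × 10⁻⁵ s⁻².
N = √(8.2985 × 10⁻⁵) = 9.1096 × 10⁻³ rad s⁻¹, so T = 2π/N = 689.73 s ≈ 690 s.
Since Δρ > 0 the layer is stably stratified.

690 s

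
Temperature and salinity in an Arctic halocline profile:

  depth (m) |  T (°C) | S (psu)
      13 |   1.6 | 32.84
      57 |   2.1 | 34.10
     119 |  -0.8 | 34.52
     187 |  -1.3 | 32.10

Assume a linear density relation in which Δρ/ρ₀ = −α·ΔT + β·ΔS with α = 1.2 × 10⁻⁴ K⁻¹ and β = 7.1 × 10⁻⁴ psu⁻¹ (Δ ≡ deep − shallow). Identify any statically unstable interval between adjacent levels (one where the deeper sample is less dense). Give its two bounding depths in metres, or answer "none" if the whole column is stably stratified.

Evaluate Δρ/ρ₀ = −αΔT + βΔS across each adjacent pair:
  13–57 m: −αΔT+βΔS = −(1.2 × 10⁻⁴)(+0.5)+(7.1 × 10⁻⁴)(+1.26) = 8.3 × 10⁻⁴ → stable
  57–119 m: −αΔT+βΔS = −(1.2 × 10⁻⁴)(-2.9)+(7.1 × 10⁻⁴)(+0.42) = 6.5 × 10⁻⁴ → stable
  119–187 m: −αΔT+βΔS = −(1.2 × 10⁻⁴)(-0.5)+(7.1 × 10⁻⁴)(-2.42) = -1.7 × 10⁻³ → UNSTABLE
The 119–187 m interval has Δρ < 0: lighter water underlies denser water.

119–187 m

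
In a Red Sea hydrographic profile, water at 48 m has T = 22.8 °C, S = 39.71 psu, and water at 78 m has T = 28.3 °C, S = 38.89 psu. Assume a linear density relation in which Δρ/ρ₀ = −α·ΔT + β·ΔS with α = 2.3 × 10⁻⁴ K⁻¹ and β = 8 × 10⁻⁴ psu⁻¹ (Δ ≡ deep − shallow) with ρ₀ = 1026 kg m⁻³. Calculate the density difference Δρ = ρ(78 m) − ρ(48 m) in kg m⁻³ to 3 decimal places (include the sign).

ΔT = +5.5 K, ΔS = -0.82 psu (deep − shallow).
Δρ/ρ₀ = −(2.3 × 10⁻⁴)(+5.5) + (8 × 10⁻⁴)(-0.82) = -1.921 × 10⁻³.
Δρ = 1026 × (-1.921 × 10⁻³) = -1.971 kg m⁻³.
Negative Δρ: lighter below, statically unstable.

-1.971 kg m⁻³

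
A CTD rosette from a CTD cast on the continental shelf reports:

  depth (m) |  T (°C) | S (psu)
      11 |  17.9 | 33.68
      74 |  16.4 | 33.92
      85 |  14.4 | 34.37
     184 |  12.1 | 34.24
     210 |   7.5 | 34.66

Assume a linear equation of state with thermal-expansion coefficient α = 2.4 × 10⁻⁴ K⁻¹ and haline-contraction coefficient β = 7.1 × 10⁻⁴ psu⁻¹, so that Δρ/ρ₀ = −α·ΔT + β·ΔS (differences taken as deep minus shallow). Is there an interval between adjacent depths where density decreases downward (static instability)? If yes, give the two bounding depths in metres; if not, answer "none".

Evaluate Δρ/ρ₀ = −αΔT + βΔS across each adjacent pair:
  11–74 m: −αΔT+βΔS = −(2.4 × 10⁻⁴)(-1.5)+(7.1 × 10⁻⁴)(+0.24) = 5.3 × 10⁻⁴ → stable
  74–85 m: −αΔT+βΔS = −(2.4 × 10⁻⁴)(-2.0)+(7.1 × 10⁻⁴)(+0.45) = 8.0 × 10⁻⁴ → stable
  85–184 m: −αΔT+βΔS = −(2.4 × 10⁻⁴)(-2.3)+(7.1 × 10⁻⁴)(-0.13) = 4.6 × 10⁻⁴ → stable
  184–210 m: −αΔT+βΔS = −(2.4 × 10⁻⁴)(-4.6)+(7.1 × 10⁻⁴)(+0.42) = 1.4 × 10⁻³ → stable
Every interval has Δρ > 0: the column is stably stratified throughout.

none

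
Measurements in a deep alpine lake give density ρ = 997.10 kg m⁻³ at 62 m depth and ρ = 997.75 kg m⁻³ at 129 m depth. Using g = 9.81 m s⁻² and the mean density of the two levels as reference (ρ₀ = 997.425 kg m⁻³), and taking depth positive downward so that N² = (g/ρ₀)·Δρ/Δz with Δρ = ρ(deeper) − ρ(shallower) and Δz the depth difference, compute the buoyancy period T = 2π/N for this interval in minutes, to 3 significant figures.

10.7 min

Δρ = 997.75 − 997.10 = 0.65 kg m⁻³ over Δz = 129 − 62 = 67 m.
N² = (9.81/997.425) × (0.65/67) = 9.5417 × 10⁻⁵ s⁻².
N = √(9.5417 × 10⁻⁵) = 9.7682 × 10⁻³ rad s⁻¹, so T = 2π/N = 643.23 s = 10.720 min ≈ 10.7 min.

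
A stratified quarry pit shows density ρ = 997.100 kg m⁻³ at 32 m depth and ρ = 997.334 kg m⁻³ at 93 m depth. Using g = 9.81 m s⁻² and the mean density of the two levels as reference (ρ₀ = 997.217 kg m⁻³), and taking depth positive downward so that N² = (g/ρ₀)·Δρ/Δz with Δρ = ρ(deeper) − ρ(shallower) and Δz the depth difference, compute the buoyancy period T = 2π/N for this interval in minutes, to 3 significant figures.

Δρ = 997.334 − 997.100 = 0.234 kg m⁻³ over Δz = 93 − 32 = 61 m.
N² = (9.81/997.217) × (0.234/61) = 3.7737 × 10⁻⁵ s⁻².
N = √(3.7737 × 10⁻⁵) = 6.1430 × 10⁻³ rad s⁻¹, so T = 2π/N = 1.0228 × 10³ s = 17.047 min ≈ 17.0 min.

17.0 min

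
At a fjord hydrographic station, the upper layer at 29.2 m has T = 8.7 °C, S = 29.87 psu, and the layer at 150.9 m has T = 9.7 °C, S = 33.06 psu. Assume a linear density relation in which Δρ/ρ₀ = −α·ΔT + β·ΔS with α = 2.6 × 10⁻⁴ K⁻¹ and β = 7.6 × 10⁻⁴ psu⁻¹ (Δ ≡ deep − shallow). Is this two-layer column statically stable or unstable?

ΔT = 9.7 − 8.7 = +1.0 K and ΔS = 33.06 − 29.87 = +3.19 psu (deep − shallow).
−αΔT = -2.60 × 10⁻⁴; βΔS = 2.4244 × 10⁻³; sum Δρ/ρ₀ = 2.1644 × 10⁻³.
Δρ/ρ₀ > 0, so Δρ > 0: deeper water is denser → statically stable.

stable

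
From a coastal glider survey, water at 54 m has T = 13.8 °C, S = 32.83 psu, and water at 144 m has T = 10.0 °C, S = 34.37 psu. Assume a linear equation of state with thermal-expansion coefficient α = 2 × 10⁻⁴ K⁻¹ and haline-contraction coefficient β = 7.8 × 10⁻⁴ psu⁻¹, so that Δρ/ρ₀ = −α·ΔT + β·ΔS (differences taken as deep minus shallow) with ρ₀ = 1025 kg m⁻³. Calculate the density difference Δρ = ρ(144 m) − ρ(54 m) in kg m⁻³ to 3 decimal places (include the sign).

+2.010 kg m⁻³

ΔT = -3.8 K, ΔS = +1.54 psu (deep − shallow).
Δρ/ρ₀ = −(2 × 10⁻⁴)(-3.8) + (7.8 × 10⁻⁴)(+1.54) = 1.9612 × 10⁻³.
Δρ = 1025 × (1.9612 × 10⁻³) = +2.010 kg m⁻³.
Positive Δρ: denser below, stable.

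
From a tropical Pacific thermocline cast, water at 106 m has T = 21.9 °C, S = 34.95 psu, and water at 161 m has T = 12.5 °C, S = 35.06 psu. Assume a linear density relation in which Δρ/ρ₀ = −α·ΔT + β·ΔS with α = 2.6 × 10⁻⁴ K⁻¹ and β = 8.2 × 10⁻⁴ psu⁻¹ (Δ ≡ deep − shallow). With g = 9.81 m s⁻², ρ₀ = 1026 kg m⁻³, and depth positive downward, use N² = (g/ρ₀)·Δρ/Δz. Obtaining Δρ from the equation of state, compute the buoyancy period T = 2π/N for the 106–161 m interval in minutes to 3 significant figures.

ΔT = -9.4 K, ΔS = +0.11 psu (deep − shallow).
Δρ/ρ₀ = −αΔT + βΔS = 2.444 × 10⁻³ + 9.02 × 10⁻⁵ = 2.5342 × 10⁻³, so Δρ ≈ 2.600 kg m⁻³.
N² = (g/ρ₀)·Δρ/Δz = g·(Δρ/ρ₀)/Δz = 9.81 × 2.5342 × 10⁻³ / 55 = 4.5201 × 10⁻⁴ s⁻².
N = √(4.5201 × 10⁻⁴) = 0.021261 rad s⁻¹ → T = 2π/N = 295.53 s = 4.9255 min ≈ 4.93 min.

4.93 min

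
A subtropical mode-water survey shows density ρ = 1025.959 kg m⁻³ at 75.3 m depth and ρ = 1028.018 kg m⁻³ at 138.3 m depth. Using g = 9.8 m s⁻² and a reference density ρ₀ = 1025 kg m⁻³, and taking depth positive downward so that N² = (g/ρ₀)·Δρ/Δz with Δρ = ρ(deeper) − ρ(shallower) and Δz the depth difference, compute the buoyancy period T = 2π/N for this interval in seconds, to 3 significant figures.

355 s

Δρ = 1028.018 − 1025.959 = 2.059 kg m⁻³ over Δz = 138.3 − 75.3 = 63 m.
N² = (9.8/1025) × (2.059/63) = 3.1248 × 10⁻⁴ s⁻².
N = √(3.1248 × 10⁻⁴) = 0.017677 rad s⁻¹, so T = 2π/N = 355.44 s ≈ 355 s.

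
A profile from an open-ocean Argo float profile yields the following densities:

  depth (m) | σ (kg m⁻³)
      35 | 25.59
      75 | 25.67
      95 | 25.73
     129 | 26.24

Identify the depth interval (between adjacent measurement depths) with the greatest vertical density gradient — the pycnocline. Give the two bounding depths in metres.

Compute the density gradient over each adjacent pair:
  35–75 m: Δρ/Δz = 0.08/40 = 2.0 × 10⁻³ kg m⁻⁴
  75–95 m: Δρ/Δz = 0.06/20 = 3.0 × 10⁻³ kg m⁻⁴
  95–129 m: Δρ/Δz = 0.51/34 = 0.015 kg m⁻⁴
The largest gradient is in the 95–129 m interval — the pycnocline.

95–129 m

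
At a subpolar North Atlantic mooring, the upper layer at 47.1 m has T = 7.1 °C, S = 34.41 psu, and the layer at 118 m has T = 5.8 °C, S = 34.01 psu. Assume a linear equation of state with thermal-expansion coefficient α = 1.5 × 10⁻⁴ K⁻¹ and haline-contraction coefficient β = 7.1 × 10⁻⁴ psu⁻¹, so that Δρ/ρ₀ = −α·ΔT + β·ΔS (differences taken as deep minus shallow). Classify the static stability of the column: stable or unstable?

unstable

ΔT = 5.8 − 7.1 = -1.3 K and ΔS = 34.01 − 34.41 = -0.40 psu (deep − shallow).
−αΔT = 1.95 × 10⁻⁴; βΔS = -2.84 × 10⁻⁴; sum Δρ/ρ₀ = -8.90 × 10⁻⁵.
Δρ/ρ₀ < 0, so Δρ < 0: deeper water is lighter → statically unstable; the column would overturn.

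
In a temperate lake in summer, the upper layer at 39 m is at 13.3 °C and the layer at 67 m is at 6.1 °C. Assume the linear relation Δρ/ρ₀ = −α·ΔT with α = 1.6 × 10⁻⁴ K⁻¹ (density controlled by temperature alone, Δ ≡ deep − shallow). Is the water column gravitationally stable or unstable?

ΔT = 6.1 − 13.3 = -7.2 K, so Δρ/ρ₀ = −αΔT = 1.152 × 10⁻³.
Δρ/ρ₀ > 0, so Δρ > 0: deeper water is denser → statically stable.

stable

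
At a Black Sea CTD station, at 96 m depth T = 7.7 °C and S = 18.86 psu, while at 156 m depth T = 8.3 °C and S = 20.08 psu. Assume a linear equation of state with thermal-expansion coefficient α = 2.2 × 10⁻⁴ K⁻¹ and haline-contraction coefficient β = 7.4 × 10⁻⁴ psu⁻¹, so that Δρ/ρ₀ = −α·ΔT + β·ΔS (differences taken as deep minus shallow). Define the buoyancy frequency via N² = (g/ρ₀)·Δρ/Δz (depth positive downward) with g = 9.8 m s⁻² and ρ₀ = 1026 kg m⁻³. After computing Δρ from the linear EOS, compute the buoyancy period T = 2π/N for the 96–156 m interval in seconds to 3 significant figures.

ΔT = +0.6 K, ΔS = +1.22 psu (deep − shallow).
Δρ/ρ₀ = −αΔT + βΔS = -1.32 × 10⁻⁴ + 9.028 × 10⁻⁴ = 7.708 × 10⁻⁴, so Δρ ≈ 0.7908 kg m⁻³.
N² = (g/ρ₀)·Δρ/Δz = g·(Δρ/ρ₀)/Δz = 9.8 × 7.708 × 10⁻⁴ / 60 = 1.2590 × 10⁻⁴ s⁻².
N = √(1.2590 × 10⁻⁴) = 0.011221 rad s⁻¹ → T = 2π/N = 559.95 s ≈ 560 s.

560 s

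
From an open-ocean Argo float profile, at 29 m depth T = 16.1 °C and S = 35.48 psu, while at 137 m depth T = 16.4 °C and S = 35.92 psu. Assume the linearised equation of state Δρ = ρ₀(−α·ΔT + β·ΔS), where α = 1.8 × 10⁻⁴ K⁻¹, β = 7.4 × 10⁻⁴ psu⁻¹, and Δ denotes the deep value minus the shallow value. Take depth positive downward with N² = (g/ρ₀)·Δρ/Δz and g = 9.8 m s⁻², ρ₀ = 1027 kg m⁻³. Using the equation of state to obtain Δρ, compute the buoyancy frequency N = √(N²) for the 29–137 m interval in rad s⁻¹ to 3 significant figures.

4.96 × 10⁻³ rad s⁻¹

ΔT = +0.3 K, ΔS = +0.44 psu (deep − shallow).
Δρ/ρ₀ = −αΔT + βΔS = -5.40 × 10⁻⁵ + 3.256 × 10⁻⁴ = 2.716 × 10⁻⁴, so Δρ ≈ 0.2789 kg m⁻³.
N² = (g/ρ₀)·Δρ/Δz = g·(Δρ/ρ₀)/Δz = 9.8 × 2.716 × 10⁻⁴ / 108 = 2.4645 × 10⁻⁵ s⁻².
N = √(2.4645 × 10⁻⁵) = 4.9644 × 10⁻³ rad s⁻¹ ≈ 4.96 × 10⁻³ rad s⁻¹.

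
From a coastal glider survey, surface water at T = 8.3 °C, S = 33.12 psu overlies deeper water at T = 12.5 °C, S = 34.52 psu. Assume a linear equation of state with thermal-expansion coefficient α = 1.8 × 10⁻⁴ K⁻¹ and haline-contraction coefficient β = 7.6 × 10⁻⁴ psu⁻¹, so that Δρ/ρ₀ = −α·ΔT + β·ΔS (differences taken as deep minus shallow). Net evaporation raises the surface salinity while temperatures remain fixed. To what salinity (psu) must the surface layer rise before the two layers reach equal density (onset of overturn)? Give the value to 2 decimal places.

Neutral buoyancy requires −α(T_deep − T_surf) + β(S_deep − S_surf′) = 0.
S_surf′ = S_deep − (α/β)·ΔT = 34.52 − (1.8 × 10⁻⁴/7.6 × 10⁻⁴)·(+4.2) = 33.5253 psu.
Increase required: 33.5253 − 33.12 = 0.4053 psu.

33.53 psu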